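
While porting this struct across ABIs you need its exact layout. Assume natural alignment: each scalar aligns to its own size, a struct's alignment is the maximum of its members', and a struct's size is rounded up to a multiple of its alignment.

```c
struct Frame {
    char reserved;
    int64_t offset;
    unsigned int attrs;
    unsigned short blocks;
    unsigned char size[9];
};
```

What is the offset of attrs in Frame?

16

@0: reserved [1B, align 1] → 1
+7 pad (align 8)
@8: offset [8B, align 8] → 16
@16: attrs [4B, align 4] → 20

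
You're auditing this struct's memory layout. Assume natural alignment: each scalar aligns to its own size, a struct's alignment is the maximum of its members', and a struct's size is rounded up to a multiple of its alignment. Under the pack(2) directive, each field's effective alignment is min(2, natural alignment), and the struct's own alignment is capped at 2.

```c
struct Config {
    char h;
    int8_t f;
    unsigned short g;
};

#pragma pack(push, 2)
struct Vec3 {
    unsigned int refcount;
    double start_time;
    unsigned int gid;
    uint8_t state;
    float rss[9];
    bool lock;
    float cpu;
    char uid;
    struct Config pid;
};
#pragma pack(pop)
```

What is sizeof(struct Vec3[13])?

858

Config: h at 0 (size 1, align 1) → ends 1; f at 1 (size 1, align 1) → ends 2; g at 2 (size 2, align 2) → ends 4; total 4 bytes, alignment 2
refcount at 0 (size 4, align 2) → ends 4
start_time at 4 (size 8, align 2) → ends 12
gid at 12 (size 4, align 2) → ends 16
state at 16 (size 1, align 1) → ends 17
pad 1 to align 2 for rss
rss at 18 (size 36, align 2) → ends 54
lock at 54 (size 1, align 1) → ends 55
pad 1 to align 2 for cpu
cpu at 56 (size 4, align 2) → ends 60
uid at 60 (size 1, align 1) → ends 61
pad 1 to align 2 for pid
pid at 62 (size 4, align 2) → ends 66
total 66 bytes, alignment 2
array of 13: 13 × 66 = 858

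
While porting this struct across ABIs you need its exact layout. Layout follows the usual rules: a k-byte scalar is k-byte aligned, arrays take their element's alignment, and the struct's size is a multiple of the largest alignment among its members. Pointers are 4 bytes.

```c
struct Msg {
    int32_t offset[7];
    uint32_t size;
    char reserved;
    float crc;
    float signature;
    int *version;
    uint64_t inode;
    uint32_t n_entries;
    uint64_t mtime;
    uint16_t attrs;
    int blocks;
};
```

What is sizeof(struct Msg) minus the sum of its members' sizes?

offset at 0 (size 28, align 4) → ends 28
size at 28 (size 4, align 4) → ends 32
reserved at 32 (size 1, align 1) → ends 33
pad 3 to align 4 for crc
crc at 36 (size 4, align 4) → ends 40
signature at 40 (size 4, align 4) → ends 44
version at 44 (size 4, align 4) → ends 48
inode at 48 (size 8, align 8) → ends 56
n_entries at 56 (size 4, align 4) → ends 60
pad 4 to align 8 for mtime
mtime at 64 (size 8, align 8) → ends 72
attrs at 72 (size 2, align 2) → ends 74
pad 2 to align 4 for blocks
blocks at 76 (size 4, align 4) → ends 80
total 80 bytes, alignment 8
data bytes 71, size 80 → padding 9

9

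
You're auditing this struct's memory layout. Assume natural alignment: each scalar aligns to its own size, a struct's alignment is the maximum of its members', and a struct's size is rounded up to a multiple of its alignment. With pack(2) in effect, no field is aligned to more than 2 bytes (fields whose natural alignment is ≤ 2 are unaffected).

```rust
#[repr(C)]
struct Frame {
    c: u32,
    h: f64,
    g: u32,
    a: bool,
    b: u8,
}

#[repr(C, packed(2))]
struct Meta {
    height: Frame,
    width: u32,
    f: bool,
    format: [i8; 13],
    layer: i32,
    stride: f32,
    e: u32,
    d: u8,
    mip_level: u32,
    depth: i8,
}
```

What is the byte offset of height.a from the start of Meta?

Frame: 0..4  c  (4B, 4-aligned); 4..8  -- padding (4B); 8..16  h  (8B, 8-aligned); 16..20  g  (4B, 4-aligned); 20..21  a  (1B, 1-aligned); 21..22  b  (1B, 1-aligned); 22..24  -- tail padding (2B); sizeof = 24, alignof = 8
0..24  height  (24B, 2-aligned)
within Frame: a at 20
0 + 20 = 20

20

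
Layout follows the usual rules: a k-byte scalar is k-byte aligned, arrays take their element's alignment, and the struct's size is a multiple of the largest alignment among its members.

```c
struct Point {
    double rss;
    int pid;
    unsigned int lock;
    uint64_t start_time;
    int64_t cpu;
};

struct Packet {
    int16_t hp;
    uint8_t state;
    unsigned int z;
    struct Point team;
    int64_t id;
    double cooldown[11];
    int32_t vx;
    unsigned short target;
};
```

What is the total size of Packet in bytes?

Point: rss at 0 (size 8, align 8) → ends 8; pid at 8 (size 4, align 4) → ends 12; lock at 12 (size 4, align 4) → ends 16; start_time at 16 (size 8, align 8) → ends 24; cpu at 24 (size 8, align 8) → ends 32; total 32 bytes, alignment 8
hp at 0 (size 2, align 2) → ends 2
state at 2 (size 1, align 1) → ends 3
pad 1 to align 4 for z
z at 4 (size 4, align 4) → ends 8
team at 8 (size 32, align 8) → ends 40
id at 40 (size 8, align 8) → ends 48
cooldown at 48 (size 88, align 8) → ends 136
vx at 136 (size 4, align 4) → ends 140
target at 140 (size 2, align 2) → ends 142
tail pad 2 to reach multiple of 8
total 144 bytes, alignment 8

144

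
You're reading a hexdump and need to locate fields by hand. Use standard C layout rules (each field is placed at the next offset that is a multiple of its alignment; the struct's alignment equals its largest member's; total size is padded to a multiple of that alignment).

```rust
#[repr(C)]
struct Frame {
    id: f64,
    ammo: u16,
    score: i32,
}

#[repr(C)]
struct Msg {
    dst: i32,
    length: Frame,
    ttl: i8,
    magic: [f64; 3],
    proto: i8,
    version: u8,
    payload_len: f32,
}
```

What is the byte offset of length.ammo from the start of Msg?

Frame: id at 0 (size 8, align 8) → ends 8; ammo at 8 (size 2, align 2) → ends 10; pad 2 to align 4 for score; score at 12 (size 4, align 4) → ends 16; total 16 bytes, alignment 8
dst at 0 (size 4, align 4) → ends 4
pad 4 to align 8 for length
length at 8 (size 16, align 8) → ends 24
within Frame: ammo at 8
8 + 8 = 16

16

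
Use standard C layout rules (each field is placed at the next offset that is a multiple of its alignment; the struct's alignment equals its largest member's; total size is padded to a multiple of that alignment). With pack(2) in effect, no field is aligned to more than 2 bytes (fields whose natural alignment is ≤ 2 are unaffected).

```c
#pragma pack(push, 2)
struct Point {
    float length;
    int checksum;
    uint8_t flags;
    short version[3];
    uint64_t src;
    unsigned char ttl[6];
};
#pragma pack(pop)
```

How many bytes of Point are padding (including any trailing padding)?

1

0..4  length  (4B, 2-aligned)
4..8  checksum  (4B, 2-aligned)
8..9  flags  (1B, 1-aligned)
9..10  -- padding (1B)
10..16  version  (6B, 2-aligned)
16..24  src  (8B, 2-aligned)
24..30  ttl  (6B, 1-aligned)
sizeof = 30, alignof = 2
data bytes 29, size 30 → padding 1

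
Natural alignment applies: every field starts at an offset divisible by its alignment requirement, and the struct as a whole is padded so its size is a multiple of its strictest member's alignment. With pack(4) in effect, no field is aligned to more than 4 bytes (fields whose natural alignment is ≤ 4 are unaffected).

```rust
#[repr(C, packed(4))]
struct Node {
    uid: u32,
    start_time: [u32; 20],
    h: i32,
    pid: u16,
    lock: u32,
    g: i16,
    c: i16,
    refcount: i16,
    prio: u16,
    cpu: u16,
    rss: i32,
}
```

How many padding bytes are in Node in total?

4

@0: uid [4B, align 4] → 4
@4: start_time [80B, align 4] → 84
@84: h [4B, align 4] → 88
@88: pid [2B, align 2] → 90
+2 pad (align 4)
@92: lock [4B, align 4] → 96
@96: g [2B, align 2] → 98
@98: c [2B, align 2] → 100
@100: refcount [2B, align 2] → 102
@102: prio [2B, align 2] → 104
@104: cpu [2B, align 2] → 106
+2 pad (align 4)
@108: rss [4B, align 4] → 112
size 112, align 4
data bytes 108, size 112 → padding 4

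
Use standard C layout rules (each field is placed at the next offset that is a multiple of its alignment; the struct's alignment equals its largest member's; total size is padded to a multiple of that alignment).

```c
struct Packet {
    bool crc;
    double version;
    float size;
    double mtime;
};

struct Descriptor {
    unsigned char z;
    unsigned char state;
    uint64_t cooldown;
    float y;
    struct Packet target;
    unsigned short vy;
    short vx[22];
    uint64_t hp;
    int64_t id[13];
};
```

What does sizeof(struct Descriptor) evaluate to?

Packet: crc at 0 (size 1, align 1) → ends 1; pad 7 to align 8 for version; version at 8 (size 8, align 8) → ends 16; size at 16 (size 4, align 4) → ends 20; pad 4 to align 8 for mtime; mtime at 24 (size 8, align 8) → ends 32; total 32 bytes, alignment 8
z at 0 (size 1, align 1) → ends 1
state at 1 (size 1, align 1) → ends 2
pad 6 to align 8 for cooldown
cooldown at 8 (size 8, align 8) → ends 16
y at 16 (size 4, align 4) → ends 20
pad 4 to align 8 for target
target at 24 (size 32, align 8) → ends 56
vy at 56 (size 2, align 2) → ends 58
vx at 58 (size 44, align 2) → ends 102
pad 2 to align 8 for hp
hp at 104 (size 8, align 8) → ends 112
id at 112 (size 104, align 8) → ends 216
total 216 bytes, alignment 8

216 bytes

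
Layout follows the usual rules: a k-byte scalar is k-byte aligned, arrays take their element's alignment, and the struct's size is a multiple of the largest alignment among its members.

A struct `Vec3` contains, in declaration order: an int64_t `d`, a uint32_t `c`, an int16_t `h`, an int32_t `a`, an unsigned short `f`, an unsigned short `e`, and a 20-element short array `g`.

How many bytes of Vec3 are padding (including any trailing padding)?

2

@0: d [8B, align 8] → 8
@8: c [4B, align 4] → 12
@12: h [2B, align 2] → 14
+2 pad (align 4)
@16: a [4B, align 4] → 20
@20: f [2B, align 2] → 22
@22: e [2B, align 2] → 24
@24: g [40B, align 2] → 64
size 64, align 8
data bytes 62, size 64 → padding 2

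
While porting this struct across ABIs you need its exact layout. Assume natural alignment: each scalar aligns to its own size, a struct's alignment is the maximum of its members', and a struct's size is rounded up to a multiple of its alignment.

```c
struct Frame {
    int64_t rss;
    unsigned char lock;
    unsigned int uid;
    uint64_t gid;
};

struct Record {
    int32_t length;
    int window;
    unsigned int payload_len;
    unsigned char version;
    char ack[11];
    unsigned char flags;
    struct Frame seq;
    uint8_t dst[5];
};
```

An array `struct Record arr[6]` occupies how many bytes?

384

Frame: 0..8  rss  (8B, 8-aligned); 8..9  lock  (1B, 1-aligned); 9..12  -- padding (3B); 12..16  uid  (4B, 4-aligned); 16..24  gid  (8B, 8-aligned); sizeof = 24, alignof = 8
0..4  length  (4B, 4-aligned)
4..8  window  (4B, 4-aligned)
8..12  payload_len  (4B, 4-aligned)
12..13  version  (1B, 1-aligned)
13..24  ack  (11B, 1-aligned)
24..25  flags  (1B, 1-aligned)
25..32  -- padding (7B)
32..56  seq  (24B, 8-aligned)
56..61  dst  (5B, 1-aligned)
61..64  -- tail padding (3B)
sizeof = 64, alignof = 8
array of 6: 6 × 64 = 384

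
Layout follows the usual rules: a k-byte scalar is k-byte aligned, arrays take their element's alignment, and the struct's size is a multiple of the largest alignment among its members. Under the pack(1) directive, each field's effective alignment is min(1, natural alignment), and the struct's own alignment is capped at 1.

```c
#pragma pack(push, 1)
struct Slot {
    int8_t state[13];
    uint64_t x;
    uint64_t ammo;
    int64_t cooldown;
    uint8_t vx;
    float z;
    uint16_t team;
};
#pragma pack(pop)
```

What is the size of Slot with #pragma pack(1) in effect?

@0: state [13B, align 1] → 13
@13: x [8B, align 1] → 21
@21: ammo [8B, align 1] → 29
@29: cooldown [8B, align 1] → 37
@37: vx [1B, align 1] → 38
@38: z [4B, align 1] → 42
@42: team [2B, align 1] → 44
size 44, align 1

44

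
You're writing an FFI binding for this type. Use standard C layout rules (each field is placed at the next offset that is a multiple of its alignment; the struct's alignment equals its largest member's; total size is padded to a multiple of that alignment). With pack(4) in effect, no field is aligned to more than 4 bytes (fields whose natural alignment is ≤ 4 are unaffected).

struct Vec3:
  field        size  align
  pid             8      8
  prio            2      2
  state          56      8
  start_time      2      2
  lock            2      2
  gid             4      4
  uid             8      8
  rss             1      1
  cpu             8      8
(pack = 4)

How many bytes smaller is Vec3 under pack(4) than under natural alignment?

8

natural layout:
  pid at 0 (size 8, align 8) → ends 8
  prio at 8 (size 2, align 2) → ends 10
  pad 6 to align 8 for state
  state at 16 (size 56, align 8) → ends 72
  start_time at 72 (size 2, align 2) → ends 74
  lock at 74 (size 2, align 2) → ends 76
  gid at 76 (size 4, align 4) → ends 80
  uid at 80 (size 8, align 8) → ends 88
  rss at 88 (size 1, align 1) → ends 89
  pad 7 to align 8 for cpu
  cpu at 96 (size 8, align 8) → ends 104
  total 104 bytes, alignment 8
packed(4) layout:
  pid at 0 (size 8, align 4) → ends 8
  prio at 8 (size 2, align 2) → ends 10
  pad 2 to align 4 for state
  state at 12 (size 56, align 4) → ends 68
  start_time at 68 (size 2, align 2) → ends 70
  lock at 70 (size 2, align 2) → ends 72
  gid at 72 (size 4, align 4) → ends 76
  uid at 76 (size 8, align 4) → ends 84
  rss at 84 (size 1, align 1) → ends 85
  pad 3 to align 4 for cpu
  cpu at 88 (size 8, align 4) → ends 96
  total 96 bytes, alignment 4
104 − 96 = 8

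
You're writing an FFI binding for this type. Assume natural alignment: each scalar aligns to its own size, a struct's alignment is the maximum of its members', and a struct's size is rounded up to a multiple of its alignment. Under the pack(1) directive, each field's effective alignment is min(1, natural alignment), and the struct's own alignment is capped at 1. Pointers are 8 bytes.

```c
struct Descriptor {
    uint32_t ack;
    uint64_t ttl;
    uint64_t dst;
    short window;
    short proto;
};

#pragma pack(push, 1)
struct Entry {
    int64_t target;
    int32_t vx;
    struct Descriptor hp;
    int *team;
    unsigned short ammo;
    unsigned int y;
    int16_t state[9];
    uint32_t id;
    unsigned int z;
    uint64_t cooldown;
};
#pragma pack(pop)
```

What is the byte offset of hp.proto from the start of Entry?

Descriptor: @0: ack [4B, align 4] → 4; +4 pad (align 8); @8: ttl [8B, align 8] → 16; @16: dst [8B, align 8] → 24; @24: window [2B, align 2] → 26; @26: proto [2B, align 2] → 28; +4 tail pad (align 8); size 32, align 8
@0: target [8B, align 1] → 8
@8: vx [4B, align 1] → 12
@12: hp [32B, align 1] → 44
within Descriptor: proto at 26
12 + 26 = 38

38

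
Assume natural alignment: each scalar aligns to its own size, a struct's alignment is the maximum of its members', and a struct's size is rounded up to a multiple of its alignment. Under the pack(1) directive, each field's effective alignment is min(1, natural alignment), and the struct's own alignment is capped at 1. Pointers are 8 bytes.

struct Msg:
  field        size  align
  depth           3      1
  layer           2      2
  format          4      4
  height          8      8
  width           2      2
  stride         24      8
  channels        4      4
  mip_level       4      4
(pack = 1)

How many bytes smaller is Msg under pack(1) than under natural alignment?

13

natural layout:
  @0: depth [3B, align 1] → 3
  +1 pad (align 2)
  @4: layer [2B, align 2] → 6
  +2 pad (align 4)
  @8: format [4B, align 4] → 12
  +4 pad (align 8)
  @16: height [8B, align 8] → 24
  @24: width [2B, align 2] → 26
  +6 pad (align 8)
  @32: stride [24B, align 8] → 56
  @56: channels [4B, align 4] → 60
  @60: mip_level [4B, align 4] → 64
  size 64, align 8
packed(1) layout:
  @0: depth [3B, align 1] → 3
  @3: layer [2B, align 1] → 5
  @5: format [4B, align 1] → 9
  @9: height [8B, align 1] → 17
  @17: width [2B, align 1] → 19
  @19: stride [24B, align 1] → 43
  @43: channels [4B, align 1] → 47
  @47: mip_level [4B, align 1] → 51
  size 51, align 1
64 − 51 = 13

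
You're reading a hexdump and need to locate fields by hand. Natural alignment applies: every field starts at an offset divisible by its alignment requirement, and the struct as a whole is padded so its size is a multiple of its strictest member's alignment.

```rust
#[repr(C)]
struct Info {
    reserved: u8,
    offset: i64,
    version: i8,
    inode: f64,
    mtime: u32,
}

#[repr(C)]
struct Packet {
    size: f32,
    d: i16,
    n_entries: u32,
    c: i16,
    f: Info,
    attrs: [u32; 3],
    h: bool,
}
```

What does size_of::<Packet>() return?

72

Info: @0: reserved [1B, align 1] → 1; +7 pad (align 8); @8: offset [8B, align 8] → 16; @16: version [1B, align 1] → 17; +7 pad (align 8); @24: inode [8B, align 8] → 32; @32: mtime [4B, align 4] → 36; +4 tail pad (align 8); size 40, align 8
@0: size [4B, align 4] → 4
@4: d [2B, align 2] → 6
+2 pad (align 4)
@8: n_entries [4B, align 4] → 12
@12: c [2B, align 2] → 14
+2 pad (align 8)
@16: f [40B, align 8] → 56
@56: attrs [12B, align 4] → 68
@68: h [1B, align 1] → 69
+3 tail pad (align 8)
size 72, align 8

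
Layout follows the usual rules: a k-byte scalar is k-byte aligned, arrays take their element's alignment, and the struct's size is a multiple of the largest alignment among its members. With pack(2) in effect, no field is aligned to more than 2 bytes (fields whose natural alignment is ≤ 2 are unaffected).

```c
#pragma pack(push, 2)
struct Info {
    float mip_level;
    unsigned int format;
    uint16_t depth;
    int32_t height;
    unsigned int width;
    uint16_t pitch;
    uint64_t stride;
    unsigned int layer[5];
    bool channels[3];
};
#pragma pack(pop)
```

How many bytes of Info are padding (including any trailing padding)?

1

mip_level at 0 (size 4, align 2) → ends 4
format at 4 (size 4, align 2) → ends 8
depth at 8 (size 2, align 2) → ends 10
height at 10 (size 4, align 2) → ends 14
width at 14 (size 4, align 2) → ends 18
pitch at 18 (size 2, align 2) → ends 20
stride at 20 (size 8, align 2) → ends 28
layer at 28 (size 20, align 2) → ends 48
channels at 48 (size 3, align 1) → ends 51
tail pad 1 to reach multiple of 2
total 52 bytes, alignment 2
data bytes 51, size 52 → padding 1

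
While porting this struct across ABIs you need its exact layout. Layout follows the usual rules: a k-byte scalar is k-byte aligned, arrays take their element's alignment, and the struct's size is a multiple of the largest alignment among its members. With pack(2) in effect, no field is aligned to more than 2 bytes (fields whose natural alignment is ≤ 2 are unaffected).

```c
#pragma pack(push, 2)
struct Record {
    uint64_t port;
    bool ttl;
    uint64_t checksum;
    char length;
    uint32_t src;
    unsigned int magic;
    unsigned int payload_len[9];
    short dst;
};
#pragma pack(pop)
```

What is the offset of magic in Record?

24

port at 0 (size 8, align 2) → ends 8
ttl at 8 (size 1, align 1) → ends 9
pad 1 to align 2 for checksum
checksum at 10 (size 8, align 2) → ends 18
length at 18 (size 1, align 1) → ends 19
pad 1 to align 2 for src
src at 20 (size 4, align 2) → ends 24
magic at 24 (size 4, align 2) → ends 28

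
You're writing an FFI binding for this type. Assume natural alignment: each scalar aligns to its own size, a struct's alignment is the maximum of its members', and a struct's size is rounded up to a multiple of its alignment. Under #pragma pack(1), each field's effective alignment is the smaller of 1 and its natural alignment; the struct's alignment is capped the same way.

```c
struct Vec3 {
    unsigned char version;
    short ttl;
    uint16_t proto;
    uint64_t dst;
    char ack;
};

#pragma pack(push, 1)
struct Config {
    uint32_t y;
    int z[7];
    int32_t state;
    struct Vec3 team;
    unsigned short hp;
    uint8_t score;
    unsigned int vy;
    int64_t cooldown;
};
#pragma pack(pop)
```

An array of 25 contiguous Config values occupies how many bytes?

Vec3: version at 0 (size 1, align 1) → ends 1; pad 1 to align 2 for ttl; ttl at 2 (size 2, align 2) → ends 4; proto at 4 (size 2, align 2) → ends 6; pad 2 to align 8 for dst; dst at 8 (size 8, align 8) → ends 16; ack at 16 (size 1, align 1) → ends 17; tail pad 7 to reach multiple of 8; total 24 bytes, alignment 8
y at 0 (size 4, align 1) → ends 4
z at 4 (size 28, align 1) → ends 32
state at 32 (size 4, align 1) → ends 36
team at 36 (size 24, align 1) → ends 60
hp at 60 (size 2, align 1) → ends 62
score at 62 (size 1, align 1) → ends 63
vy at 63 (size 4, align 1) → ends 67
cooldown at 67 (size 8, align 1) → ends 75
total 75 bytes, alignment 1
array of 25: 25 × 75 = 1875

1875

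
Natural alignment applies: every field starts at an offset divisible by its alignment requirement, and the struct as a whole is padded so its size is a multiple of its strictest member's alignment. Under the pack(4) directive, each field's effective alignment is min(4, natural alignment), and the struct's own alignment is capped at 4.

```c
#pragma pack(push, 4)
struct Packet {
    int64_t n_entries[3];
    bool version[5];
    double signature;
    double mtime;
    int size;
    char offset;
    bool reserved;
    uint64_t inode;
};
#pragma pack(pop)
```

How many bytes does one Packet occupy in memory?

64 bytes

n_entries at 0 (size 24, align 4) → ends 24
version at 24 (size 5, align 1) → ends 29
pad 3 to align 4 for signature
signature at 32 (size 8, align 4) → ends 40
mtime at 40 (size 8, align 4) → ends 48
size at 48 (size 4, align 4) → ends 52
offset at 52 (size 1, align 1) → ends 53
reserved at 53 (size 1, align 1) → ends 54
pad 2 to align 4 for inode
inode at 56 (size 8, align 4) → ends 64
total 64 bytes, alignment 4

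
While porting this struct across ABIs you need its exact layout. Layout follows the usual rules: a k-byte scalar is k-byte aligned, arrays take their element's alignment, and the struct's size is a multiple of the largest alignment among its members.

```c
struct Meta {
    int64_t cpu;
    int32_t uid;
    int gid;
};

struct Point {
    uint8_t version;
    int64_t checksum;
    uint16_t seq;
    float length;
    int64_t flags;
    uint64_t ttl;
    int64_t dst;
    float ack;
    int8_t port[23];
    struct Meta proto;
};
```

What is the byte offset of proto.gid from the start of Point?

92

Meta: 0..8  cpu  (8B, 8-aligned); 8..12  uid  (4B, 4-aligned); 12..16  gid  (4B, 4-aligned); sizeof = 16, alignof = 8
0..1  version  (1B, 1-aligned)
1..8  -- padding (7B)
8..16  checksum  (8B, 8-aligned)
16..18  seq  (2B, 2-aligned)
18..20  -- padding (2B)
20..24  length  (4B, 4-aligned)
24..32  flags  (8B, 8-aligned)
32..40  ttl  (8B, 8-aligned)
40..48  dst  (8B, 8-aligned)
48..52  ack  (4B, 4-aligned)
52..75  port  (23B, 1-aligned)
75..80  -- padding (5B)
80..96  proto  (16B, 8-aligned)
within Meta: gid at 12
80 + 12 = 92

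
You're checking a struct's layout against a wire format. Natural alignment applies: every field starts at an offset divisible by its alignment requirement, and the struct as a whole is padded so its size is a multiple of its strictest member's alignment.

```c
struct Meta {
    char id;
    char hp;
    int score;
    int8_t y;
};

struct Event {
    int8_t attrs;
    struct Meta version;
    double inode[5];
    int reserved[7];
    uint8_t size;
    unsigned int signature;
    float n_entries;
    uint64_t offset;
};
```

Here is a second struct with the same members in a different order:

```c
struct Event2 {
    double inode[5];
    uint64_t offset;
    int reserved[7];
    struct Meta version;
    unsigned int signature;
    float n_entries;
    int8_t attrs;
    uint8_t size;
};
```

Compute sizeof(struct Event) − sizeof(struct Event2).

0

Meta: @0: id [1B, align 1] → 1; @1: hp [1B, align 1] → 2; +2 pad (align 4); @4: score [4B, align 4] → 8; @8: y [1B, align 1] → 9; +3 tail pad (align 4); size 12, align 4
@0: attrs [1B, align 1] → 1
+3 pad (align 4)
@4: version [12B, align 4] → 16
@16: inode [40B, align 8] → 56
@56: reserved [28B, align 4] → 84
@84: size [1B, align 1] → 85
+3 pad (align 4)
@88: signature [4B, align 4] → 92
@92: n_entries [4B, align 4] → 96
@96: offset [8B, align 8] → 104
size 104, align 8
— Event2 —
@0: inode [40B, align 8] → 40
@40: offset [8B, align 8] → 48
@48: reserved [28B, align 4] → 76
@76: version [12B, align 4] → 88
@88: signature [4B, align 4] → 92
@92: n_entries [4B, align 4] → 96
@96: attrs [1B, align 1] → 97
@97: size [1B, align 1] → 98
+6 tail pad (align 8)
size 104, align 8
104 − 104 = 0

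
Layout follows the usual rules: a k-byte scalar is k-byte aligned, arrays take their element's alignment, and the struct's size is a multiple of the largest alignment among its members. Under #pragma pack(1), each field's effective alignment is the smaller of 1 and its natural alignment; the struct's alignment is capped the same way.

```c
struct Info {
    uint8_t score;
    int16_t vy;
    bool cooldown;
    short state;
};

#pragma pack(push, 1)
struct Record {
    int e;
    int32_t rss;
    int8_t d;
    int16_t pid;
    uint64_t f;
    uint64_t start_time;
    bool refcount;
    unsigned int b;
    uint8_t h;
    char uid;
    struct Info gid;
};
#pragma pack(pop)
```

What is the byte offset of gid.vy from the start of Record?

Info: @0: score [1B, align 1] → 1; +1 pad (align 2); @2: vy [2B, align 2] → 4; @4: cooldown [1B, align 1] → 5; +1 pad (align 2); @6: state [2B, align 2] → 8; size 8, align 2
@0: e [4B, align 1] → 4
@4: rss [4B, align 1] → 8
@8: d [1B, align 1] → 9
@9: pid [2B, align 1] → 11
@11: f [8B, align 1] → 19
@19: start_time [8B, align 1] → 27
@27: refcount [1B, align 1] → 28
@28: b [4B, align 1] → 32
@32: h [1B, align 1] → 33
@33: uid [1B, align 1] → 34
@34: gid [8B, align 1] → 42
within Info: vy at 2
34 + 2 = 36

36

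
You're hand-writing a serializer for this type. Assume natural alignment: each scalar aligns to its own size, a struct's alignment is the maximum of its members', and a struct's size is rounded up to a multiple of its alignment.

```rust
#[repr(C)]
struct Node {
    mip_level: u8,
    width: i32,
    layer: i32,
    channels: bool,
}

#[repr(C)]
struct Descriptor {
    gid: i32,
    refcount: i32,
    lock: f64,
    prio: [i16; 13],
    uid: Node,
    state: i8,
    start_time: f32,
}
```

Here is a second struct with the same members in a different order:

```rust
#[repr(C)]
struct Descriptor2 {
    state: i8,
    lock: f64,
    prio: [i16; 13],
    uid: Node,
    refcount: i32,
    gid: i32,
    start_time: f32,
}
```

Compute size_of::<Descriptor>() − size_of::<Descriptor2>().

Node: 0..1  mip_level  (1B, 1-aligned); 1..4  -- padding (3B); 4..8  width  (4B, 4-aligned); 8..12  layer  (4B, 4-aligned); 12..13  channels  (1B, 1-aligned); 13..16  -- tail padding (3B); sizeof = 16, alignof = 4
0..4  gid  (4B, 4-aligned)
4..8  refcount  (4B, 4-aligned)
8..16  lock  (8B, 8-aligned)
16..42  prio  (26B, 2-aligned)
42..44  -- padding (2B)
44..60  uid  (16B, 4-aligned)
60..61  state  (1B, 1-aligned)
61..64  -- padding (3B)
64..68  start_time  (4B, 4-aligned)
68..72  -- tail padding (4B)
sizeof = 72, alignof = 8
— Descriptor2 —
0..1  state  (1B, 1-aligned)
1..8  -- padding (7B)
8..16  lock  (8B, 8-aligned)
16..42  prio  (26B, 2-aligned)
42..44  -- padding (2B)
44..60  uid  (16B, 4-aligned)
60..64  refcount  (4B, 4-aligned)
64..68  gid  (4B, 4-aligned)
68..72  start_time  (4B, 4-aligned)
sizeof = 72, alignof = 8
72 − 72 = 0

0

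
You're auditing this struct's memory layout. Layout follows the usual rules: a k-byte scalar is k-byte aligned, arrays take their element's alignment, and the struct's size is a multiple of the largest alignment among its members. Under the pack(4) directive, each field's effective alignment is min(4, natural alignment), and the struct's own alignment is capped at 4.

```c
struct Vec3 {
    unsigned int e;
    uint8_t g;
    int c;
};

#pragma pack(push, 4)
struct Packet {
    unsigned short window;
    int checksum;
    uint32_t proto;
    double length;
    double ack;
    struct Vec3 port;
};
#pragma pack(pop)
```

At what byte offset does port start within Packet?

Vec3: @0: e [4B, align 4] → 4; @4: g [1B, align 1] → 5; +3 pad (align 4); @8: c [4B, align 4] → 12; size 12, align 4
@0: window [2B, align 2] → 2
+2 pad (align 4)
@4: checksum [4B, align 4] → 8
@8: proto [4B, align 4] → 12
@12: length [8B, align 4] → 20
@20: ack [8B, align 4] → 28
@28: port [12B, align 4] → 40

28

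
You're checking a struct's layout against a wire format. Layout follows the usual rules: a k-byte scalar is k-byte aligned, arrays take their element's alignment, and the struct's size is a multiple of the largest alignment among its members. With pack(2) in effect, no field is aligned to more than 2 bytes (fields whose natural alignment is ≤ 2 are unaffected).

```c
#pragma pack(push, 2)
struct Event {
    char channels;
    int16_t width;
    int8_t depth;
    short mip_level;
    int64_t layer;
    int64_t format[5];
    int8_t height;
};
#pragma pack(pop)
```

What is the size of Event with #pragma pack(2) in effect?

0..1  channels  (1B, 1-aligned)
1..2  -- padding (1B)
2..4  width  (2B, 2-aligned)
4..5  depth  (1B, 1-aligned)
5..6  -- padding (1B)
6..8  mip_level  (2B, 2-aligned)
8..16  layer  (8B, 2-aligned)
16..56  format  (40B, 2-aligned)
56..57  height  (1B, 1-aligned)
57..58  -- tail padding (1B)
sizeof = 58, alignof = 2

58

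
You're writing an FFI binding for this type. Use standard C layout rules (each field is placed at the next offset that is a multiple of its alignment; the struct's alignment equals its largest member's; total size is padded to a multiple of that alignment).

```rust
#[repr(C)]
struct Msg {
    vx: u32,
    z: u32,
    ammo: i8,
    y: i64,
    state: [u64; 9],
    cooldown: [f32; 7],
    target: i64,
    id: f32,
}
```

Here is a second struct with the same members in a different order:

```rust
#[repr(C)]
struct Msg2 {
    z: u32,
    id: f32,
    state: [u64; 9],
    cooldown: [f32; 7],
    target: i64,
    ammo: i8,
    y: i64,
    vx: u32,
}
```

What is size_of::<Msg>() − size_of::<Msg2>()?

0

vx at 0 (size 4, align 4) → ends 4
z at 4 (size 4, align 4) → ends 8
ammo at 8 (size 1, align 1) → ends 9
pad 7 to align 8 for y
y at 16 (size 8, align 8) → ends 24
state at 24 (size 72, align 8) → ends 96
cooldown at 96 (size 28, align 4) → ends 124
pad 4 to align 8 for target
target at 128 (size 8, align 8) → ends 136
id at 136 (size 4, align 4) → ends 140
tail pad 4 to reach multiple of 8
total 144 bytes, alignment 8
— Msg2 —
z at 0 (size 4, align 4) → ends 4
id at 4 (size 4, align 4) → ends 8
state at 8 (size 72, align 8) → ends 80
cooldown at 80 (size 28, align 4) → ends 108
pad 4 to align 8 for target
target at 112 (size 8, align 8) → ends 120
ammo at 120 (size 1, align 1) → ends 121
pad 7 to align 8 for y
y at 128 (size 8, align 8) → ends 136
vx at 136 (size 4, align 4) → ends 140
tail pad 4 to reach multiple of 8
total 144 bytes, alignment 8
144 − 144 = 0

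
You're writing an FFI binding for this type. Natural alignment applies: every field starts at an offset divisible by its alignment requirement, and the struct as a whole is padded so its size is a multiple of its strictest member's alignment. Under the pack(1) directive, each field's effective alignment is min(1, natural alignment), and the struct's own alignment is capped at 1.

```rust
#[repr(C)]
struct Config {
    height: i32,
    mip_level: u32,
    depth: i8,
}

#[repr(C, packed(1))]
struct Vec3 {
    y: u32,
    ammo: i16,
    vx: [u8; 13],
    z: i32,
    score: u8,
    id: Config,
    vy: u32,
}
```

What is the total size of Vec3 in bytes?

40 bytes

Config: height at 0 (size 4, align 4) → ends 4; mip_level at 4 (size 4, align 4) → ends 8; depth at 8 (size 1, align 1) → ends 9; tail pad 3 to reach multiple of 4; total 12 bytes, alignment 4
y at 0 (size 4, align 1) → ends 4
ammo at 4 (size 2, align 1) → ends 6
vx at 6 (size 13, align 1) → ends 19
z at 19 (size 4, align 1) → ends 23
score at 23 (size 1, align 1) → ends 24
id at 24 (size 12, align 1) → ends 36
vy at 36 (size 4, align 1) → ends 40
total 40 bytes, alignment 1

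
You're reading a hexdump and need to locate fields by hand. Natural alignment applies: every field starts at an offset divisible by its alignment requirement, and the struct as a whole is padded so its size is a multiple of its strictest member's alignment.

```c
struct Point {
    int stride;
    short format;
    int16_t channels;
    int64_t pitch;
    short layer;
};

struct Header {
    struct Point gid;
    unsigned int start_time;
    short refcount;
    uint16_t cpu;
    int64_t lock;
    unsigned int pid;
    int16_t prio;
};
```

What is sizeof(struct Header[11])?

Point: 0..4  stride  (4B, 4-aligned); 4..6  format  (2B, 2-aligned); 6..8  channels  (2B, 2-aligned); 8..16  pitch  (8B, 8-aligned); 16..18  layer  (2B, 2-aligned); 18..24  -- tail padding (6B); sizeof = 24, alignof = 8
0..24  gid  (24B, 8-aligned)
24..28  start_time  (4B, 4-aligned)
28..30  refcount  (2B, 2-aligned)
30..32  cpu  (2B, 2-aligned)
32..40  lock  (8B, 8-aligned)
40..44  pid  (4B, 4-aligned)
44..46  prio  (2B, 2-aligned)
46..48  -- tail padding (2B)
sizeof = 48, alignof = 8
array of 11: 11 × 48 = 528

528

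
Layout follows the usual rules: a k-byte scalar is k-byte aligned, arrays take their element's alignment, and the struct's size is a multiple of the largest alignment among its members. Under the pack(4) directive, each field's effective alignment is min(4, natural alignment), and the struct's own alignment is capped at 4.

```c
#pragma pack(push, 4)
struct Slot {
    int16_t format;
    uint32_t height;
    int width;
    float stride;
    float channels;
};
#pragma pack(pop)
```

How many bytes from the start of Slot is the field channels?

16

0..2  format  (2B, 2-aligned)
2..4  -- padding (2B)
4..8  height  (4B, 4-aligned)
8..12  width  (4B, 4-aligned)
12..16  stride  (4B, 4-aligned)
16..20  channels  (4B, 4-aligned)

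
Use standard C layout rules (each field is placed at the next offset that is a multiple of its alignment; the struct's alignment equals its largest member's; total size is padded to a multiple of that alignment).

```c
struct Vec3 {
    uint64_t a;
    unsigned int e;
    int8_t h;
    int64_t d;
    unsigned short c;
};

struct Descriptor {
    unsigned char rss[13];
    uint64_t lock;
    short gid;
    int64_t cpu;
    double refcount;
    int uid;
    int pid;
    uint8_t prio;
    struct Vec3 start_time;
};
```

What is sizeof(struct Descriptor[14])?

1344

Vec3: @0: a [8B, align 8] → 8; @8: e [4B, align 4] → 12; @12: h [1B, align 1] → 13; +3 pad (align 8); @16: d [8B, align 8] → 24; @24: c [2B, align 2] → 26; +6 tail pad (align 8); size 32, align 8
@0: rss [13B, align 1] → 13
+3 pad (align 8)
@16: lock [8B, align 8] → 24
@24: gid [2B, align 2] → 26
+6 pad (align 8)
@32: cpu [8B, align 8] → 40
@40: refcount [8B, align 8] → 48
@48: uid [4B, align 4] → 52
@52: pid [4B, align 4] → 56
@56: prio [1B, align 1] → 57
+7 pad (align 8)
@64: start_time [32B, align 8] → 96
size 96, align 8
array of 14: 14 × 96 = 1344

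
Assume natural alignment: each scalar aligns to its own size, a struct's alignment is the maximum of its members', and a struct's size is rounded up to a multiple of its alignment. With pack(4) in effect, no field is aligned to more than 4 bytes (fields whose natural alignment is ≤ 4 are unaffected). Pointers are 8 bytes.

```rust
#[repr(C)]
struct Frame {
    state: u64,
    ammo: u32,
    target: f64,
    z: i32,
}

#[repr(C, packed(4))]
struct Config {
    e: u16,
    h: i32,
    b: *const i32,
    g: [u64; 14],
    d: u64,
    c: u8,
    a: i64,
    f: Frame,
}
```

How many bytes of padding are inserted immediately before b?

0

Frame: @0: state [8B, align 8] → 8; @8: ammo [4B, align 4] → 12; +4 pad (align 8); @16: target [8B, align 8] → 24; @24: z [4B, align 4] → 28; +4 tail pad (align 8); size 32, align 8
@0: e [2B, align 2] → 2
+2 pad (align 4)
@4: h [4B, align 4] → 8
@8: b [8B, align 4] → 16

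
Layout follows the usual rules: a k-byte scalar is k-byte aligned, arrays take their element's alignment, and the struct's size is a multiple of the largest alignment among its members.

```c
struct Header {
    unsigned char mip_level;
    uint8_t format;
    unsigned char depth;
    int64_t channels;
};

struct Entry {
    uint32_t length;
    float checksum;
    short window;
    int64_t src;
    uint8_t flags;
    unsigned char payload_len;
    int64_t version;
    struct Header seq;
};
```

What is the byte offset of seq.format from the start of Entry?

Header: @0: mip_level [1B, align 1] → 1; @1: format [1B, align 1] → 2; @2: depth [1B, align 1] → 3; +5 pad (align 8); @8: channels [8B, align 8] → 16; size 16, align 8
@0: length [4B, align 4] → 4
@4: checksum [4B, align 4] → 8
@8: window [2B, align 2] → 10
+6 pad (align 8)
@16: src [8B, align 8] → 24
@24: flags [1B, align 1] → 25
@25: payload_len [1B, align 1] → 26
+6 pad (align 8)
@32: version [8B, align 8] → 40
@40: seq [16B, align 8] → 56
within Header: format at 1
40 + 1 = 41

41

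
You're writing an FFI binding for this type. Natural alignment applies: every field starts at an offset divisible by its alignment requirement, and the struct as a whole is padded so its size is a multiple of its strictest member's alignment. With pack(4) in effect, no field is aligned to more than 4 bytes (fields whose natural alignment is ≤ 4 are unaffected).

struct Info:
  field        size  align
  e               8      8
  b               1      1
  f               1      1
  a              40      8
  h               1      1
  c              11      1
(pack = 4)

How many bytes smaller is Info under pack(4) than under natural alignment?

8

natural layout:
  0..8  e  (8B, 8-aligned)
  8..9  b  (1B, 1-aligned)
  9..10  f  (1B, 1-aligned)
  10..16  -- padding (6B)
  16..56  a  (40B, 8-aligned)
  56..57  h  (1B, 1-aligned)
  57..68  c  (11B, 1-aligned)
  68..72  -- tail padding (4B)
  sizeof = 72, alignof = 8
packed(4) layout:
  0..8  e  (8B, 4-aligned)
  8..9  b  (1B, 1-aligned)
  9..10  f  (1B, 1-aligned)
  10..12  -- padding (2B)
  12..52  a  (40B, 4-aligned)
  52..53  h  (1B, 1-aligned)
  53..64  c  (11B, 1-aligned)
  sizeof = 64, alignof = 4
72 − 64 = 8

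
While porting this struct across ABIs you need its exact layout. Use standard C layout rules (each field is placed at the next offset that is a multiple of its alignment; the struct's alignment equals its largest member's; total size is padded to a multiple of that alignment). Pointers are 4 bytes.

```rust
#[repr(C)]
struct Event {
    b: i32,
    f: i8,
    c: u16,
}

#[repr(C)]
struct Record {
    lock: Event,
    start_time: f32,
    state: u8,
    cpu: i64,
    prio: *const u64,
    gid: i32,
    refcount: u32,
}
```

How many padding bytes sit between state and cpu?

3

Event: 0..4  b  (4B, 4-aligned); 4..5  f  (1B, 1-aligned); 5..6  -- padding (1B); 6..8  c  (2B, 2-aligned); sizeof = 8, alignof = 4
0..8  lock  (8B, 4-aligned)
8..12  start_time  (4B, 4-aligned)
12..13  state  (1B, 1-aligned)
13..16  -- padding (3B)
16..24  cpu  (8B, 8-aligned)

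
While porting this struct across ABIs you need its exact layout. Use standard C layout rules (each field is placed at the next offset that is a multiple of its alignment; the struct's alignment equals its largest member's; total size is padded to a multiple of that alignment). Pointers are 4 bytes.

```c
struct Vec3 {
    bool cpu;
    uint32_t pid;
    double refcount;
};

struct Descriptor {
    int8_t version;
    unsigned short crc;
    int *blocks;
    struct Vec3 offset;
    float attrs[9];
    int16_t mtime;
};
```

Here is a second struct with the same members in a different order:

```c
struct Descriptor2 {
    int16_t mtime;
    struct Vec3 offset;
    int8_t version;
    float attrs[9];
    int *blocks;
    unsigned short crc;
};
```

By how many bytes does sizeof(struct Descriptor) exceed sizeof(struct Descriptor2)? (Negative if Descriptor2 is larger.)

Vec3: 0..1  cpu  (1B, 1-aligned); 1..4  -- padding (3B); 4..8  pid  (4B, 4-aligned); 8..16  refcount  (8B, 8-aligned); sizeof = 16, alignof = 8
0..1  version  (1B, 1-aligned)
1..2  -- padding (1B)
2..4  crc  (2B, 2-aligned)
4..8  blocks  (4B, 4-aligned)
8..24  offset  (16B, 8-aligned)
24..60  attrs  (36B, 4-aligned)
60..62  mtime  (2B, 2-aligned)
62..64  -- tail padding (2B)
sizeof = 64, alignof = 8
— Descriptor2 —
0..2  mtime  (2B, 2-aligned)
2..8  -- padding (6B)
8..24  offset  (16B, 8-aligned)
24..25  version  (1B, 1-aligned)
25..28  -- padding (3B)
28..64  attrs  (36B, 4-aligned)
64..68  blocks  (4B, 4-aligned)
68..70  crc  (2B, 2-aligned)
70..72  -- tail padding (2B)
sizeof = 72, alignof = 8
64 − 72 = -8

-8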